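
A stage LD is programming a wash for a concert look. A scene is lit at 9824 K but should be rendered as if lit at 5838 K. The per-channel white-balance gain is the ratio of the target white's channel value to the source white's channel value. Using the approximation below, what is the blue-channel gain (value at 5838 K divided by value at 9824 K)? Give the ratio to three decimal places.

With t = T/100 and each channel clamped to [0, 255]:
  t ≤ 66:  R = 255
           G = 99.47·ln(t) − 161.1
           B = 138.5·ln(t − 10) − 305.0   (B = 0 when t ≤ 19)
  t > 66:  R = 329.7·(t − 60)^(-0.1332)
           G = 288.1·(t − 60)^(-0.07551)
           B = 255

0.911

At 9824 K (t = 98.24):
  B = 255 by definition for t > 66.
At 5838 K (t = 58.38):
  B = 138.5·ln(58.38 − 10) − 305.0 = 138.5·ln 48.38 − 305.0 = 138.5·3.8791 − 305.0 = 232.253.
Gain = 232.253 / 255.000 = 0.9108 → 0.911.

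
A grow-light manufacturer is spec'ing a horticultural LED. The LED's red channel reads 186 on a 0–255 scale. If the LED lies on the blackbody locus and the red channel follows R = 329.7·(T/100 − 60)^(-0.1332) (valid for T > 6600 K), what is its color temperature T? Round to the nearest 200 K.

13400 K

(t − 60)^(-0.1332) = 186/329.7 = 0.56415.
t − 60 = 0.56415^(1/-0.1332) = 0.56415^(-7.508) = 73.521, so t = 133.521.
T = 100·t = 13352 K → 13400 K to the nearest 200 K.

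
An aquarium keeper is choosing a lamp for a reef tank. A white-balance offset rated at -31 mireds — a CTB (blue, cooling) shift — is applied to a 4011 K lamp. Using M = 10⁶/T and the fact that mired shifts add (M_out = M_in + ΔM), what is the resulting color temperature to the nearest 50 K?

M_in = 10⁶/4011 = 249.31 mireds.
M_out = 249.31 + (-31) = 218.31 mireds.
T_out = 10⁶/218.31 = 4580.6 K → 4600 K.

4600 K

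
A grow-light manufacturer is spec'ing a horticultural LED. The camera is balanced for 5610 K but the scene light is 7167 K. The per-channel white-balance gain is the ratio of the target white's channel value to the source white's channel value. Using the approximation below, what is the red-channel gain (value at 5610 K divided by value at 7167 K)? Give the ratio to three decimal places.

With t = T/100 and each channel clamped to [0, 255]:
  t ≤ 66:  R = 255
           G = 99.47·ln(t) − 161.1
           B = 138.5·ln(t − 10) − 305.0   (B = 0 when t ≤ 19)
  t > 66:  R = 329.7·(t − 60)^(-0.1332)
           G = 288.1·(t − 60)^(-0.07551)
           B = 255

At 7167 K (t = 71.67):
  R = 329.7·(71.67 − 60)^(-0.1332) = 329.7·11.67^(-0.1332) = 329.7·0.72089 = 237.676.
At 5610 K (t = 56.1):
  R = 255 by definition for t ≤ 66.
Gain = 255.000 / 237.676 = 1.0729 → 1.073.

1.073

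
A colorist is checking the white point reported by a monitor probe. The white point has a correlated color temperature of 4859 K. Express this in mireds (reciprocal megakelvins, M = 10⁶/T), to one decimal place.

205.8 mireds

M = 10⁶ / 4859 = 205.804 → 205.8 mireds.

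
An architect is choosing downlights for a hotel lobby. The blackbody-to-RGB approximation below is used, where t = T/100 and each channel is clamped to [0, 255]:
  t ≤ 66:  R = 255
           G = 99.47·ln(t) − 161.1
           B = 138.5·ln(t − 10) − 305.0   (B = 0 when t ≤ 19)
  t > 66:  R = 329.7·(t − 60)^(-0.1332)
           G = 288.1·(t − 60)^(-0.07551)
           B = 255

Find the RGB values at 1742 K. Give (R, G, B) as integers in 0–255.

(255, 123, 0)

t = 1742/100 = 17.42; the t ≤ 66 branch applies.
R = 255 by definition for t ≤ 66.
G = 99.47·ln 17.42 − 161.1 = 99.47·2.8576 − 161.1 = 123.147.
t = 17.42 ≤ 19, so B = 0.
Rounded: (255, 123, 0).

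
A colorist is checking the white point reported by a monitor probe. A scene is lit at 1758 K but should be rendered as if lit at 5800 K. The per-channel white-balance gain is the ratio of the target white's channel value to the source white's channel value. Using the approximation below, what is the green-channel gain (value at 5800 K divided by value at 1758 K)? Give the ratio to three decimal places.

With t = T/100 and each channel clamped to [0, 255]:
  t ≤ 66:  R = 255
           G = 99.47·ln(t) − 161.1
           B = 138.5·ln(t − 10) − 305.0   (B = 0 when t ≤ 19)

1.957

At 1758 K (t = 17.58):
  G = 99.47·ln 17.58 − 161.1 = 99.47·2.8668 − 161.1 = 124.057.
At 5800 K (t = 58):
  G = 99.47·ln 58 − 161.1 = 99.47·4.0604 − 161.1 = 242.792.
Gain = 242.792 / 124.057 = 1.9571 → 1.957.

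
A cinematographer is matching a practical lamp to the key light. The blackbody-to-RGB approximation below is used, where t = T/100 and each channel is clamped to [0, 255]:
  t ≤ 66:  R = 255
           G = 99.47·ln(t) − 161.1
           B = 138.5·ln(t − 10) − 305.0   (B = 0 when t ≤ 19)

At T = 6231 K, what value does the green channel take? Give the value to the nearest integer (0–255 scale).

t = 6231/100 = 62.31; the t ≤ 66 branch applies.
G = 99.47·ln 62.31 − 161.1 = 99.47·4.1321 − 161.1 = 249.922.
Rounded: 250.

250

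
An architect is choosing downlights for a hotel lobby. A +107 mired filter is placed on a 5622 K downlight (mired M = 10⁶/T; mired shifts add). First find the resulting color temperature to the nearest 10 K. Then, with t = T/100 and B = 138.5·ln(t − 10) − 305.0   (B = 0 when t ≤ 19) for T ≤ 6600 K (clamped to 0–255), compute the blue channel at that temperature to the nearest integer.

141

M_in = 10⁶/5622 = 177.87; M_out = 177.87 + (+107) = 284.87.
T_out = 10⁶/284.87 = 3510.3 K → 3510 K; t = 35.1.
B = 138.5·ln(35.1 − 10) − 305.0 = 138.5·ln 25.1 − 305.0 = 138.5·3.2229 − 305.0 = 141.367.
Rounded: 141.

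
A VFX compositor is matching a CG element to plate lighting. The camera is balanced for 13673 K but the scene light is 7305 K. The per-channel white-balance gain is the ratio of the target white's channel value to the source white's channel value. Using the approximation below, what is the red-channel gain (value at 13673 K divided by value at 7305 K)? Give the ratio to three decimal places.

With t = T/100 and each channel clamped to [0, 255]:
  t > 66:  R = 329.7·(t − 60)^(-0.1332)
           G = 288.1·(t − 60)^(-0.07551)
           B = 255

0.790

At 7305 K (t = 73.05):
  R = 329.7·(73.05 − 60)^(-0.1332) = 329.7·13.05^(-0.1332) = 329.7·0.71023 = 234.164.
At 13673 K (t = 136.73):
  R = 329.7·(136.73 − 60)^(-0.1332) = 329.7·76.73^(-0.1332) = 329.7·0.56095 = 184.945.
Gain = 184.945 / 234.164 = 0.7898 → 0.790.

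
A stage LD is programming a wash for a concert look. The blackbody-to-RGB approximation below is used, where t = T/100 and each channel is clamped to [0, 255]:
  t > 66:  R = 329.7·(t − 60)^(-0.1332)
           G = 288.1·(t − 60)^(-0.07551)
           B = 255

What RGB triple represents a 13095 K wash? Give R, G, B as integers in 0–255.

t = 13095/100 = 130.95; the t > 66 branch applies.
R = 329.7·(130.95 − 60)^(-0.1332) = 329.7·70.95^(-0.1332) = 329.7·0.56683 = 186.884.
G = 288.1·(130.95 − 60)^(-0.07551) = 288.1·70.95^(-0.07551) = 288.1·0.72483 = 208.823.
B = 255 by definition for t > 66.
Rounded: (187, 209, 255).

R=187, G=209, B=255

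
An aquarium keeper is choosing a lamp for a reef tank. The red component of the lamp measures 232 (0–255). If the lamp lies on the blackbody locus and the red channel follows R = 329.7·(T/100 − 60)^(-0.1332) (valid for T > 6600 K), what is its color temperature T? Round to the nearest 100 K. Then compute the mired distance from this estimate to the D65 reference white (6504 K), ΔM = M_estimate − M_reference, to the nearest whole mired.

(t − 60)^(-0.1332) = 232/329.7 = 0.70367.
t − 60 = 0.70367^(1/-0.1332) = 0.70367^(-7.508) = 13.992, so t = 73.992.
T = 100·t = 7399 K → 7400 K to the nearest 100 K.
M_estimate = 10⁶/7400 = 135.14; M_reference = 10⁶/6504 = 153.75.
ΔM = 135.14 − 153.75 = -18.62 → -19 mireds.

-19 mireds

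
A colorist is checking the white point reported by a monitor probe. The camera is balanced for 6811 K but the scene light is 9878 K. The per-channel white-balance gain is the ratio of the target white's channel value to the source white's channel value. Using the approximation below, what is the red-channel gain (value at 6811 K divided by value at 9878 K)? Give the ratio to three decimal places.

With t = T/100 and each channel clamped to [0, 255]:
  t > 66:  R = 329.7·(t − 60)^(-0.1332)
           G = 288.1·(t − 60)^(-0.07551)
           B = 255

1.232

At 9878 K (t = 98.78):
  R = 329.7·(98.78 − 60)^(-0.1332) = 329.7·38.78^(-0.1332) = 329.7·0.61432 = 202.543.
At 6811 K (t = 68.11):
  R = 329.7·(68.11 − 60)^(-0.1332) = 329.7·8.11^(-0.1332) = 329.7·0.75669 = 249.481.
Gain = 249.481 / 202.543 = 1.2317 → 1.232.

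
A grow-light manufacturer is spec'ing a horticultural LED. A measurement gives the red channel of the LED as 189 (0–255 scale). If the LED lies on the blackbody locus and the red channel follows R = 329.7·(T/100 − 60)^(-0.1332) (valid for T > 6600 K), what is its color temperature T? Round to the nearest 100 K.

(t − 60)^(-0.1332) = 189/329.7 = 0.57325.
t − 60 = 0.57325^(1/-0.1332) = 0.57325^(-7.508) = 65.199, so t = 125.199.
T = 100·t = 12520 K → 12500 K to the nearest 100 K.

12500 K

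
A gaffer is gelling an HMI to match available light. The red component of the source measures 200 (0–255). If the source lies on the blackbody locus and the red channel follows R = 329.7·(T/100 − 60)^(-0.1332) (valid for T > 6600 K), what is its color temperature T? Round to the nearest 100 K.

10300 K

(t − 60)^(-0.1332) = 200/329.7 = 0.60661.
t − 60 = 0.60661^(1/-0.1332) = 0.60661^(-7.508) = 42.638, so t = 102.638.
T = 100·t = 10264 K → 10300 K to the nearest 100 K.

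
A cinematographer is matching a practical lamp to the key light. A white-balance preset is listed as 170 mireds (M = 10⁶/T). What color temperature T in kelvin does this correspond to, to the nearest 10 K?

5880 K

T = 10⁶ / 170 = 5882.35 K → 5880 K.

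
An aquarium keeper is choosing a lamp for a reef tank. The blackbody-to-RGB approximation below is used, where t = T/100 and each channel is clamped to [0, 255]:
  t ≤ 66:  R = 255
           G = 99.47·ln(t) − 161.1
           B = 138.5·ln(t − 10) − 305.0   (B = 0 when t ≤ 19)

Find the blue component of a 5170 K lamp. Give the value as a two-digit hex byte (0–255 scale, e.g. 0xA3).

0xD4

t = 5170/100 = 51.7; the t ≤ 66 branch applies.
B = 138.5·ln(51.7 − 10) − 305.0 = 138.5·ln 41.7 − 305.0 = 138.5·3.7305 − 305.0 = 211.674.
Rounded: 212; in hex, 0xD4.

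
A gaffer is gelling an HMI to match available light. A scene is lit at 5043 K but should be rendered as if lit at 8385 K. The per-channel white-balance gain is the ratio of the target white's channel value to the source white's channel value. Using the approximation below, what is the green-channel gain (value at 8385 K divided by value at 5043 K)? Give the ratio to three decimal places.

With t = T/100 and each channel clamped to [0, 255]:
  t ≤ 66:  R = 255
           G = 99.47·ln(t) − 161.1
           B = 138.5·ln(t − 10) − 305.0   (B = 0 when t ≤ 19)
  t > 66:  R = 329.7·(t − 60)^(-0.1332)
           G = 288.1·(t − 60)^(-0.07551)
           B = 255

0.991

At 5043 K (t = 50.43):
  G = 99.47·ln 50.43 − 161.1 = 99.47·3.9206 − 161.1 = 228.881.
At 8385 K (t = 83.85):
  G = 288.1·(83.85 − 60)^(-0.07551) = 288.1·23.85^(-0.07551) = 288.1·0.78702 = 226.741.
Gain = 226.741 / 228.881 = 0.9906 → 0.991.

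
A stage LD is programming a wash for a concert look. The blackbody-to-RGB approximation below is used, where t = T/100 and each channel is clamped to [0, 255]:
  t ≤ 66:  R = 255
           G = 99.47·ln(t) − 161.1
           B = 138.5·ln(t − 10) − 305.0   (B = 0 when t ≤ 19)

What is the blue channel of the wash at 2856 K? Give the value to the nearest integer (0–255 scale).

t = 2856/100 = 28.56; the t ≤ 66 branch applies.
B = 138.5·ln(28.56 − 10) − 305.0 = 138.5·ln 18.56 − 305.0 = 138.5·2.9210 − 305.0 = 99.560.
Rounded: 100.

100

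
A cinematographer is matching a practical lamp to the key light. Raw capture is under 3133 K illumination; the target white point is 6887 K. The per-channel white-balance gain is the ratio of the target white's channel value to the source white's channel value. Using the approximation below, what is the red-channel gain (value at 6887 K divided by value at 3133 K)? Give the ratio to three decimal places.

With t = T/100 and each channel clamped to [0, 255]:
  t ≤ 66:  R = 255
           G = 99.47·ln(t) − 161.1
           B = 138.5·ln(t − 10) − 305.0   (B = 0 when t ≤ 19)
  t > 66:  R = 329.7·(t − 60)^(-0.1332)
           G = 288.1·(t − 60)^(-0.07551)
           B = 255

0.967

At 3133 K (t = 31.33):
  R = 255 by definition for t ≤ 66.
At 6887 K (t = 68.87):
  R = 329.7·(68.87 − 60)^(-0.1332) = 329.7·8.87^(-0.1332) = 329.7·0.74772 = 246.522.
Gain = 246.522 / 255.000 = 0.9668 → 0.967.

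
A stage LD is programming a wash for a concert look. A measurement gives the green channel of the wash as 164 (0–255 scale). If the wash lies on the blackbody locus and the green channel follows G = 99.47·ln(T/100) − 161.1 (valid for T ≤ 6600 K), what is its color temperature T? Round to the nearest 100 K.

ln t = (164 + 161.1) / 99.47 = 3.2683.
t = e^3.2683 = 26.267.
T = 100·t = 2627 K → 2600 K to the nearest 100 K.

2600 K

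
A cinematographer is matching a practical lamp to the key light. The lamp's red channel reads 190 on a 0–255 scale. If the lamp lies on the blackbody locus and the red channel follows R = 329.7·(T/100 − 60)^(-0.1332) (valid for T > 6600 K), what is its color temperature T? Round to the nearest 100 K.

(t − 60)^(-0.1332) = 190/329.7 = 0.57628.
t − 60 = 0.57628^(1/-0.1332) = 0.57628^(-7.508) = 62.667, so t = 122.667.
T = 100·t = 12267 K → 12300 K to the nearest 100 K.

12300 K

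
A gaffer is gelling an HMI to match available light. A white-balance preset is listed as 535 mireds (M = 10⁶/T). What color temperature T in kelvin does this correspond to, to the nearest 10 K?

1870 K

T = 10⁶ / 535 = 1869.16 K → 1870 K.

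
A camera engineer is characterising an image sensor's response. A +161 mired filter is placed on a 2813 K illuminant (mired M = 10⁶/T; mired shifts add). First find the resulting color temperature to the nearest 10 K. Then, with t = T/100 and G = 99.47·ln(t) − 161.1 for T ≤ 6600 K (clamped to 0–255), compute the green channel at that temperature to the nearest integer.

M_in = 10⁶/2813 = 355.49; M_out = 355.49 + (+161) = 516.49.
T_out = 10⁶/516.49 = 1936.1 K → 1940 K; t = 19.4.
G = 99.47·ln 19.4 − 161.1 = 99.47·2.9653 − 161.1 = 133.856.
Rounded: 134.

134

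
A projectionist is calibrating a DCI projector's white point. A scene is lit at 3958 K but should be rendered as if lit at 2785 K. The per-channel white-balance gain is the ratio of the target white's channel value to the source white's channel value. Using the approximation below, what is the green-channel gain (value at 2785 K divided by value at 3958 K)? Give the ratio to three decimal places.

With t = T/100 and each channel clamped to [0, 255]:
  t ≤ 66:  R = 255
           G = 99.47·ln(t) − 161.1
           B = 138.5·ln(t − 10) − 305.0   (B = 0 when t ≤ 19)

0.829

At 3958 K (t = 39.58):
  G = 99.47·ln 39.58 − 161.1 = 99.47·3.6783 − 161.1 = 204.783.
At 2785 K (t = 27.85):
  G = 99.47·ln 27.85 − 161.1 = 99.47·3.3268 − 161.1 = 169.820.
Gain = 169.820 / 204.783 = 0.8293 → 0.829.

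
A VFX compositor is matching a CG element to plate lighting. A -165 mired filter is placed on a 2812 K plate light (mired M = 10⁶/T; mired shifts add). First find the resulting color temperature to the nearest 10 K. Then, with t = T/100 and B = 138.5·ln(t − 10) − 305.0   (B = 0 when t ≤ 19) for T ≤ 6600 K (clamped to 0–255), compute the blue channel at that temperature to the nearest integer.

214

M_in = 10⁶/2812 = 355.62; M_out = 355.62 + (-165) = 190.62.
T_out = 10⁶/190.62 = 5246.1 K → 5250 K; t = 52.5.
B = 138.5·ln(52.5 − 10) − 305.0 = 138.5·ln 42.5 − 305.0 = 138.5·3.7495 − 305.0 = 214.306.
Rounded: 214.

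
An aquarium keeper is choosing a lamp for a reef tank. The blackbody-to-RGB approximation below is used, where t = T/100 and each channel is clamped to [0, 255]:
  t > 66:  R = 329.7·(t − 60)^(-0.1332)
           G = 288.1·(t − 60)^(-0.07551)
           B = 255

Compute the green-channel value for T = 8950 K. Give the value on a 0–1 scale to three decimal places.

t = 8950/100 = 89.5; the t > 66 branch applies.
G = 288.1·(89.5 − 60)^(-0.07551) = 288.1·29.5^(-0.07551) = 288.1·0.77449 = 223.130.
On a 0–1 scale: 223.130/255 = 0.8750 → 0.875.

0.875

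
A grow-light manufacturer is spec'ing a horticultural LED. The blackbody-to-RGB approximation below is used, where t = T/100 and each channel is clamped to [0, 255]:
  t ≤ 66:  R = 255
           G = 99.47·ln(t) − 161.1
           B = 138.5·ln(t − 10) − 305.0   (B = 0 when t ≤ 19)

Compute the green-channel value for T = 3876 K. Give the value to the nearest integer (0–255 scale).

t = 3876/100 = 38.76; the t ≤ 66 branch applies.
G = 99.47·ln 38.76 − 161.1 = 99.47·3.6574 − 161.1 = 202.700.
Rounded: 203.

203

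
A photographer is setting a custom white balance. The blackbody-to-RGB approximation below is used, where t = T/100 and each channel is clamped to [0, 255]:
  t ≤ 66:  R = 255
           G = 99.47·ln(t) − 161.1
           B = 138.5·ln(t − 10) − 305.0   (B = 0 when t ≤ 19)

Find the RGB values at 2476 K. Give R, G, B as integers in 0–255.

t = 2476/100 = 24.76; the t ≤ 66 branch applies.
R = 255 by definition for t ≤ 66.
G = 99.47·ln 24.76 − 161.1 = 99.47·3.2092 − 161.1 = 158.122.
B = 138.5·ln(24.76 − 10) − 305.0 = 138.5·ln 14.76 − 305.0 = 138.5·2.6919 − 305.0 = 67.831.
Rounded: (255, 158, 68).

R=255, G=158, B=68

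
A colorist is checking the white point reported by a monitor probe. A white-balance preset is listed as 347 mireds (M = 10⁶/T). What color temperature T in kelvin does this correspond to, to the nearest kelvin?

T = 10⁶ / 347 = 2881.84 K → 2882 K.

2882 K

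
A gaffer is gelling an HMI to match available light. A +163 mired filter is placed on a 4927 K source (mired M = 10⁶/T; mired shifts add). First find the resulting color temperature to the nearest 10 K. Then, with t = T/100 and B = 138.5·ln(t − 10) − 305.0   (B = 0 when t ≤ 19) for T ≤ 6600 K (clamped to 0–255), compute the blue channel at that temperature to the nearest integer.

M_in = 10⁶/4927 = 202.96; M_out = 202.96 + (+163) = 365.96.
T_out = 10⁶/365.96 = 2732.5 K → 2730 K; t = 27.3.
B = 138.5·ln(27.3 − 10) − 305.0 = 138.5·ln 17.3 − 305.0 = 138.5·2.8507 − 305.0 = 89.823.
Rounded: 90.

90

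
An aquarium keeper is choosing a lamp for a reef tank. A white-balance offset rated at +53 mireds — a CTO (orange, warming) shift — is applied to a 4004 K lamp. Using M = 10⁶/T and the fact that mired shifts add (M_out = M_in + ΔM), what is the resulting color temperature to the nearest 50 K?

3300 K

M_in = 10⁶/4004 = 249.75 mireds.
M_out = 249.75 + (+53) = 302.75 mireds.
T_out = 10⁶/302.75 = 3303.1 K → 3300 K.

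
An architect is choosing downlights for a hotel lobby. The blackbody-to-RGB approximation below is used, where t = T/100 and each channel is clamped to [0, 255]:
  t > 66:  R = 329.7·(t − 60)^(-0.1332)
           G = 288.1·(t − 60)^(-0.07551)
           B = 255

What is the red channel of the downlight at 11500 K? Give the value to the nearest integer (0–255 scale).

193

t = 11500/100 = 115; the t > 66 branch applies.
R = 329.7·(115 − 60)^(-0.1332) = 329.7·55^(-0.1332) = 329.7·0.58639 = 193.332.
Rounded: 193.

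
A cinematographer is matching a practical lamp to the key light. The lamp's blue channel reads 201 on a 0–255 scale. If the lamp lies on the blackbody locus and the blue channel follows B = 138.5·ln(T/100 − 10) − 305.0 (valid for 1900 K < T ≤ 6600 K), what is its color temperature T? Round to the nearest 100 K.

4900 K

ln(t − 10) = (201 + 305.0) / 138.5 = 3.6534.
t − 10 = e^3.6534 = 38.607, so t = 48.607.
T = 100·t = 4861 K → 4900 K to the nearest 100 K.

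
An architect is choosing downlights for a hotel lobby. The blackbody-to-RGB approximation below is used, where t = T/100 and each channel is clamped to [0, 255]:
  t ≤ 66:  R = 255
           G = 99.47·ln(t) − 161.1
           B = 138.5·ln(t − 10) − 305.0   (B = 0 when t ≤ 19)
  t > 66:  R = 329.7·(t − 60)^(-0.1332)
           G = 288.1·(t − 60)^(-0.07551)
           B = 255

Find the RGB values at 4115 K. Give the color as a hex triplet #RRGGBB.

t = 4115/100 = 41.15; the t ≤ 66 branch applies.
R = 255 by definition for t ≤ 66.
G = 99.47·ln 41.15 − 161.1 = 99.47·3.7172 − 161.1 = 208.652.
B = 138.5·ln(41.15 − 10) − 305.0 = 138.5·ln 31.15 − 305.0 = 138.5·3.4388 − 305.0 = 171.276.
Rounded: (255, 209, 171).
In hex: #FFD1AB.

#FFD1AB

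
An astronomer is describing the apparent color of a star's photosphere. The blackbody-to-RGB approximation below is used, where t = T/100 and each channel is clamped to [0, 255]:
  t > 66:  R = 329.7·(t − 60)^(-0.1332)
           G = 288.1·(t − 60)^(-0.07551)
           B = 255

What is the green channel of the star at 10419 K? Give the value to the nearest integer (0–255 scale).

216

t = 10419/100 = 104.19; the t > 66 branch applies.
G = 288.1·(104.19 − 60)^(-0.07551) = 288.1·44.19^(-0.07551) = 288.1·0.75121 = 216.424.
Rounded: 216.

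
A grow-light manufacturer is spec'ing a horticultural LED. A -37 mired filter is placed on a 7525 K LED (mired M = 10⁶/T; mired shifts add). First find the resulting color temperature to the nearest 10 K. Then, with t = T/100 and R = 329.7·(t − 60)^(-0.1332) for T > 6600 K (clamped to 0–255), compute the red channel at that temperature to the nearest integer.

M_in = 10⁶/7525 = 132.89; M_out = 132.89 + (-37) = 95.89.
T_out = 10⁶/95.89 = 10428.6 K → 10430 K; t = 104.3.
R = 329.7·(104.3 − 60)^(-0.1332) = 329.7·44.3^(-0.1332) = 329.7·0.60353 = 198.984.
Rounded: 199.

199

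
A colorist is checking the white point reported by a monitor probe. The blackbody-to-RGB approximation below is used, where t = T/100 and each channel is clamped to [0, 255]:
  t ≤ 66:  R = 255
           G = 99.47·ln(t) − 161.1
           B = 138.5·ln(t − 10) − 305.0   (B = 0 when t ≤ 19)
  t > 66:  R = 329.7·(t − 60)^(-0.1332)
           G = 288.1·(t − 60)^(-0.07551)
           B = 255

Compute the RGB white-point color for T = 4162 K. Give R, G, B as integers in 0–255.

t = 4162/100 = 41.62; the t ≤ 66 branch applies.
R = 255 by definition for t ≤ 66.
G = 99.47·ln 41.62 − 161.1 = 99.47·3.7286 − 161.1 = 209.782.
B = 138.5·ln(41.62 − 10) − 305.0 = 138.5·ln 31.62 − 305.0 = 138.5·3.4538 − 305.0 = 173.350.
Rounded: (255, 210, 173).

R=255, G=210, B=173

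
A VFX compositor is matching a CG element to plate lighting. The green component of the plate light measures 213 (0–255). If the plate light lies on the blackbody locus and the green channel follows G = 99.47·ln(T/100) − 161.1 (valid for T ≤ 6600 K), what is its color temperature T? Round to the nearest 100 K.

4300 K

ln t = (213 + 161.1) / 99.47 = 3.7609.
t = e^3.7609 = 42.989.
T = 100·t = 4299 K → 4300 K to the nearest 100 K.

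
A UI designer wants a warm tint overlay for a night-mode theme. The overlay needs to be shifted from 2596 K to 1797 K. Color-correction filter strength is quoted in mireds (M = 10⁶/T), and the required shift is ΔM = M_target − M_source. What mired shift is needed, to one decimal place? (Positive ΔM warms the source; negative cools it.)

M_source = 10⁶/2596 = 385.208; M_target = 10⁶/1797 = 556.483.
ΔM = 556.483 − 385.208 = 171.275 → +171.3 mireds, a warming shift.

+171.3 mireds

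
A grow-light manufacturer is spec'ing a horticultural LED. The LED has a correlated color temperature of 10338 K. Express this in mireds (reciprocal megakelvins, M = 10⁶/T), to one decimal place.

96.7 mireds

M = 10⁶ / 10338 = 96.731 → 96.7 mireds.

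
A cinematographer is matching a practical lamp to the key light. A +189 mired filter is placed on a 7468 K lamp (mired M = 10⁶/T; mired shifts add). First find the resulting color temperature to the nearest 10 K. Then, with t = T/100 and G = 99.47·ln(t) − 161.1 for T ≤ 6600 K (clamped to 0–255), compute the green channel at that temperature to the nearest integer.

M_in = 10⁶/7468 = 133.90; M_out = 133.90 + (+189) = 322.90.
T_out = 10⁶/322.90 = 3096.9 K → 3100 K; t = 31.
G = 99.47·ln 31 − 161.1 = 99.47·3.4340 − 161.1 = 180.479.
Rounded: 180.

180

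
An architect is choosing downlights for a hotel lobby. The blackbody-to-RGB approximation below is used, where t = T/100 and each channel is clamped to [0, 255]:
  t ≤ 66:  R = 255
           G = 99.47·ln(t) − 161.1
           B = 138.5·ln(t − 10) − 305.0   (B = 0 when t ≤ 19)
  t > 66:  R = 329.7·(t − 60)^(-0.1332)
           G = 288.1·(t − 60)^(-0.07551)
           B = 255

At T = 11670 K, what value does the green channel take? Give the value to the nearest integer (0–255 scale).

212

t = 11670/100 = 116.7; the t > 66 branch applies.
G = 288.1·(116.7 − 60)^(-0.07551) = 288.1·56.7^(-0.07551) = 288.1·0.73720 = 212.388.
Rounded: 212.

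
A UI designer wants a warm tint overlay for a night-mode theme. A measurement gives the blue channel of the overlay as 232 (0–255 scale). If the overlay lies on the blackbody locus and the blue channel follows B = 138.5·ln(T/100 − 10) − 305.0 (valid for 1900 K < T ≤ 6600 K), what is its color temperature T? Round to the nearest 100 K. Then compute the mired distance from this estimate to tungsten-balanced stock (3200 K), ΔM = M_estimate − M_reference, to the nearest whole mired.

ln(t − 10) = (232 + 305.0) / 138.5 = 3.8773.
t − 10 = e^3.8773 = 48.292, so t = 58.292.
T = 100·t = 5829 K → 5800 K to the nearest 100 K.
M_estimate = 10⁶/5800 = 172.41; M_reference = 10⁶/3200 = 312.50.
ΔM = 172.41 − 312.50 = -140.09 → -140 mireds.

-140 mireds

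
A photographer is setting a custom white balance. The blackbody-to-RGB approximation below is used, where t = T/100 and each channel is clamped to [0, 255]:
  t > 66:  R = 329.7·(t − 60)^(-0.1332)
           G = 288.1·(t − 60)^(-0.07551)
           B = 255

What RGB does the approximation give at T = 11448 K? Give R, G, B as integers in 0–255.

t = 11448/100 = 114.48; the t > 66 branch applies.
R = 329.7·(114.48 − 60)^(-0.1332) = 329.7·54.48^(-0.1332) = 329.7·0.58713 = 193.576.
G = 288.1·(114.48 − 60)^(-0.07551) = 288.1·54.48^(-0.07551) = 288.1·0.73943 = 213.030.
B = 255 by definition for t > 66.
Rounded: (194, 213, 255).

R=194, G=213, B=255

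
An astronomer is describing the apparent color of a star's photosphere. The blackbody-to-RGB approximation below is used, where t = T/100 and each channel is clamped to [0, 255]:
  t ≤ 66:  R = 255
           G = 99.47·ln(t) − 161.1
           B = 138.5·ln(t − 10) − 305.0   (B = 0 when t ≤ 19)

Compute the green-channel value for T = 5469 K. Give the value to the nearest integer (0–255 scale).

t = 5469/100 = 54.69; the t ≤ 66 branch applies.
G = 99.47·ln 54.69 − 161.1 = 99.47·4.0017 − 161.1 = 236.947.
Rounded: 237.

237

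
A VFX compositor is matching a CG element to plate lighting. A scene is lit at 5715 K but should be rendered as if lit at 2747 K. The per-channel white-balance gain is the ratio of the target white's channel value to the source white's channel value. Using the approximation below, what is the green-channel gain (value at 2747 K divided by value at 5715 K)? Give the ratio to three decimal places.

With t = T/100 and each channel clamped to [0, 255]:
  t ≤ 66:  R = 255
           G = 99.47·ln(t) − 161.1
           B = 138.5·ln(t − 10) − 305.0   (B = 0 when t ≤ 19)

At 5715 K (t = 57.15):
  G = 99.47·ln 57.15 − 161.1 = 99.47·4.0457 − 161.1 = 241.324.
At 2747 K (t = 27.47):
  G = 99.47·ln 27.47 − 161.1 = 99.47·3.3131 − 161.1 = 168.454.
Gain = 168.454 / 241.324 = 0.6980 → 0.698.

0.698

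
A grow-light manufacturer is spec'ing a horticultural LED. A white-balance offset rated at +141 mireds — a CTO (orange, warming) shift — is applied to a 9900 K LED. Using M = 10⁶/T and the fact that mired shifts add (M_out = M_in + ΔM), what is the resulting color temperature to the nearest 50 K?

M_in = 10⁶/9900 = 101.01 mireds.
M_out = 101.01 + (+141) = 242.01 mireds.
T_out = 10⁶/242.01 = 4132.1 K → 4150 K.

4150 K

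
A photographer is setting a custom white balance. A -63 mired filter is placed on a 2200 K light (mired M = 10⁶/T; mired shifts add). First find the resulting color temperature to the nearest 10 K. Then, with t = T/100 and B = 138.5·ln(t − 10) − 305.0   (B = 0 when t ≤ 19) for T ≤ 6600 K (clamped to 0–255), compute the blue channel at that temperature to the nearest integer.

M_in = 10⁶/2200 = 454.55; M_out = 454.55 + (-63) = 391.55.
T_out = 10⁶/391.55 = 2554.0 K → 2550 K; t = 25.5.
B = 138.5·ln(25.5 − 10) − 305.0 = 138.5·ln 15.5 − 305.0 = 138.5·2.7408 − 305.0 = 74.606.
Rounded: 75.

75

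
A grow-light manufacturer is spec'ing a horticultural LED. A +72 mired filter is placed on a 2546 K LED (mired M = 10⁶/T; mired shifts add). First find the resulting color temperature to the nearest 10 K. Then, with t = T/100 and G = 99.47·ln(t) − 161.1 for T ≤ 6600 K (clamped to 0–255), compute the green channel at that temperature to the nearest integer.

144

M_in = 10⁶/2546 = 392.77; M_out = 392.77 + (+72) = 464.77.
T_out = 10⁶/464.77 = 2151.6 K → 2150 K; t = 21.5.
G = 99.47·ln 21.5 − 161.1 = 99.47·3.0681 − 161.1 = 144.079.
Rounded: 144.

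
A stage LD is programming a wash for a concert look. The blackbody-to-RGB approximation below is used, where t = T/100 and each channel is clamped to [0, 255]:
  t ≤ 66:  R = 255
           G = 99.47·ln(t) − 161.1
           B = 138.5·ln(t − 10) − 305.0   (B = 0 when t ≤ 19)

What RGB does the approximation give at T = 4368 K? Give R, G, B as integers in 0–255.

R=255, G=215, B=182

t = 4368/100 = 43.68; the t ≤ 66 branch applies.
R = 255 by definition for t ≤ 66.
G = 99.47·ln 43.68 − 161.1 = 99.47·3.7769 − 161.1 = 214.587.
B = 138.5·ln(43.68 − 10) − 305.0 = 138.5·ln 33.68 − 305.0 = 138.5·3.5169 − 305.0 = 182.091.
Rounded: (255, 215, 182).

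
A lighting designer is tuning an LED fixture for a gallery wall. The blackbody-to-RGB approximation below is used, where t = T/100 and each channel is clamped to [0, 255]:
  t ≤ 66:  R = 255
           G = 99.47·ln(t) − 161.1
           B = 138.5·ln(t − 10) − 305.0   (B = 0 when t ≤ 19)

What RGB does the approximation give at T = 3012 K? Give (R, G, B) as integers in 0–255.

t = 3012/100 = 30.12; the t ≤ 66 branch applies.
R = 255 by definition for t ≤ 66.
G = 99.47·ln 30.12 − 161.1 = 99.47·3.4052 − 161.1 = 177.614.
B = 138.5·ln(30.12 − 10) − 305.0 = 138.5·ln 20.12 − 305.0 = 138.5·3.0017 − 305.0 = 110.737.
Rounded: (255, 178, 111).

(255, 178, 111)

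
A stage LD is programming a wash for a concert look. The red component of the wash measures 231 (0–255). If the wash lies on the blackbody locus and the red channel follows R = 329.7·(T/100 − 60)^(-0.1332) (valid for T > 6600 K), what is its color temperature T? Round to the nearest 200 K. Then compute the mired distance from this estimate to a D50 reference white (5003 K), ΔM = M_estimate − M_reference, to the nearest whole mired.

(t − 60)^(-0.1332) = 231/329.7 = 0.70064.
t − 60 = 0.70064^(1/-0.1332) = 0.70064^(-7.508) = 14.453, so t = 74.453.
T = 100·t = 7445 K → 7400 K to the nearest 200 K.
M_estimate = 10⁶/7400 = 135.14; M_reference = 10⁶/5003 = 199.88.
ΔM = 135.14 − 199.88 = -64.74 → -65 mireds.

-65 mireds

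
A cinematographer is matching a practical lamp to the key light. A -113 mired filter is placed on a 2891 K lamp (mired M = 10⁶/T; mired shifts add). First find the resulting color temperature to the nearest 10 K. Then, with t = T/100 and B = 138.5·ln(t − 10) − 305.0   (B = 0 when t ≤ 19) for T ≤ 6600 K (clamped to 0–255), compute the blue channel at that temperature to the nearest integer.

M_in = 10⁶/2891 = 345.90; M_out = 345.90 + (-113) = 232.90.
T_out = 10⁶/232.90 = 4293.7 K → 4290 K; t = 42.9.
B = 138.5·ln(42.9 − 10) − 305.0 = 138.5·ln 32.9 − 305.0 = 138.5·3.4935 − 305.0 = 178.846.
Rounded: 179.

179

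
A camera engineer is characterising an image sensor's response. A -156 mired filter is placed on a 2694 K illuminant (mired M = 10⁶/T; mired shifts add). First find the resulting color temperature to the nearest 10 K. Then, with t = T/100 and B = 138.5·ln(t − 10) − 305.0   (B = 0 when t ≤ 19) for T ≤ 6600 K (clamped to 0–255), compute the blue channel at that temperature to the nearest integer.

M_in = 10⁶/2694 = 371.20; M_out = 371.20 + (-156) = 215.20.
T_out = 10⁶/215.20 = 4646.9 K → 4650 K; t = 46.5.
B = 138.5·ln(46.5 − 10) − 305.0 = 138.5·ln 36.5 − 305.0 = 138.5·3.5973 − 305.0 = 193.228.
Rounded: 193.

193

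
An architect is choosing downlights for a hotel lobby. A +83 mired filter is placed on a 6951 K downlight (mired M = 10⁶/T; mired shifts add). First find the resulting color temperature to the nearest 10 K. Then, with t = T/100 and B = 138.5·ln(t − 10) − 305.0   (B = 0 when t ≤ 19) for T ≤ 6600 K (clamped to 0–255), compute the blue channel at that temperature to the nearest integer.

184

M_in = 10⁶/6951 = 143.86; M_out = 143.86 + (+83) = 226.86.
T_out = 10⁶/226.86 = 4407.9 K → 4410 K; t = 44.1.
B = 138.5·ln(44.1 − 10) − 305.0 = 138.5·ln 34.1 − 305.0 = 138.5·3.5293 − 305.0 = 183.808.
Rounded: 184.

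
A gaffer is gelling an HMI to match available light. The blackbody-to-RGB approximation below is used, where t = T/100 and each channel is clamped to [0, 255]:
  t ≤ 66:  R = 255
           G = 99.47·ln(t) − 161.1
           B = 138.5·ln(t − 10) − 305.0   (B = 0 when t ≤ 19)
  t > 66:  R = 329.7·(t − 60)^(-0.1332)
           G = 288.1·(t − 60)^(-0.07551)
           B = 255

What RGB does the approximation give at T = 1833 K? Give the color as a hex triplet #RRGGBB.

#FF8000

t = 1833/100 = 18.33; the t ≤ 66 branch applies.
R = 255 by definition for t ≤ 66.
G = 99.47·ln 18.33 − 161.1 = 99.47·2.9085 − 161.1 = 128.212.
t = 18.33 ≤ 19, so B = 0.
Rounded: (255, 128, 0).
In hex: #FF8000.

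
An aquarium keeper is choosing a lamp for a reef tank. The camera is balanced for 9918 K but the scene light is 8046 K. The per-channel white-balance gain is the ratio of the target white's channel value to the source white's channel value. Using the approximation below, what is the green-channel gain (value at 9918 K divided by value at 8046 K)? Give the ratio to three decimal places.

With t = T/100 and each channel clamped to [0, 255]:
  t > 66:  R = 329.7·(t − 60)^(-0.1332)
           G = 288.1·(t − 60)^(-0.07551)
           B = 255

0.952

At 8046 K (t = 80.46):
  G = 288.1·(80.46 − 60)^(-0.07551) = 288.1·20.46^(-0.07551) = 288.1·0.79618 = 229.381.
At 9918 K (t = 99.18):
  G = 288.1·(99.18 − 60)^(-0.07551) = 288.1·39.18^(-0.07551) = 288.1·0.75807 = 218.399.
Gain = 218.399 / 229.381 = 0.9521 → 0.952.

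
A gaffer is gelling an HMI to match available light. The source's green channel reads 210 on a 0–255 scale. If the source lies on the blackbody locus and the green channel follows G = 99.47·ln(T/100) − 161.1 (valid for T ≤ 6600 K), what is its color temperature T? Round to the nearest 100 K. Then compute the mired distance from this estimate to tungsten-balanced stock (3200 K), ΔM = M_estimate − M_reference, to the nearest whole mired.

ln t = (210 + 161.1) / 99.47 = 3.7308.
t = e^3.7308 = 41.711.
T = 100·t = 4171 K → 4200 K to the nearest 100 K.
M_estimate = 10⁶/4200 = 238.10; M_reference = 10⁶/3200 = 312.50.
ΔM = 238.10 − 312.50 = -74.40 → -74 mireds.

-74 mireds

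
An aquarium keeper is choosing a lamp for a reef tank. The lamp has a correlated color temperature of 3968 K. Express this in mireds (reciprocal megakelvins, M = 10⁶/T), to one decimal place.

252.0 mireds

M = 10⁶ / 3968 = 252.016 → 252.0 mireds.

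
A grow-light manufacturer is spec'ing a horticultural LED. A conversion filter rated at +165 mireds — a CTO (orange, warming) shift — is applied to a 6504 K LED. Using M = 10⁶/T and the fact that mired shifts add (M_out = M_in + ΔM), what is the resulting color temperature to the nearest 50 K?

M_in = 10⁶/6504 = 153.75 mireds.
M_out = 153.75 + (+165) = 318.75 mireds.
T_out = 10⁶/318.75 = 3137.2 K → 3150 K.

3150 K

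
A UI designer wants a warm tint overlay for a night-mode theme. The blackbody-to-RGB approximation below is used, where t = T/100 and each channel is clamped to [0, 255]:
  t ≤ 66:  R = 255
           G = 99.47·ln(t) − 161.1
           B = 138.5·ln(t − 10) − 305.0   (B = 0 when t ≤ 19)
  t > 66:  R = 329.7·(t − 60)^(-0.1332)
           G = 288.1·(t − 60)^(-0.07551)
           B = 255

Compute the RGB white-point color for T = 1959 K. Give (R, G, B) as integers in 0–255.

(255, 135, 8)

t = 1959/100 = 19.59; the t ≤ 66 branch applies.
R = 255 by definition for t ≤ 66.
G = 99.47·ln 19.59 − 161.1 = 99.47·2.9750 − 161.1 = 134.825.
B = 138.5·ln(19.59 − 10) − 305.0 = 138.5·ln 9.59 − 305.0 = 138.5·2.2607 − 305.0 = 8.110.
Rounded: (255, 135, 8).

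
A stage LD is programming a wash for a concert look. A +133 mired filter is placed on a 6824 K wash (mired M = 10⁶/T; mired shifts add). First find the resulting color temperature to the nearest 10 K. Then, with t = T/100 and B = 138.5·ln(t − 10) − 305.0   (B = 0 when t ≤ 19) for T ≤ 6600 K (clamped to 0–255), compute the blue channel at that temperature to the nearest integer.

M_in = 10⁶/6824 = 146.54; M_out = 146.54 + (+133) = 279.54.
T_out = 10⁶/279.54 = 3577.3 K → 3580 K; t = 35.8.
B = 138.5·ln(35.8 − 10) − 305.0 = 138.5·ln 25.8 − 305.0 = 138.5·3.2504 − 305.0 = 145.177.
Rounded: 145.

145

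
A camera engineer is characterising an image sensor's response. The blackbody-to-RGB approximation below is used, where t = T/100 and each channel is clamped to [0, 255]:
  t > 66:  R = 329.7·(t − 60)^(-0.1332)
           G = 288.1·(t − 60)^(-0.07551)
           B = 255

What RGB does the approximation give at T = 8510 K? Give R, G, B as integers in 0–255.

R=215, G=226, B=255

t = 8510/100 = 85.1; the t > 66 branch applies.
R = 329.7·(85.1 − 60)^(-0.1332) = 329.7·25.1^(-0.1332) = 329.7·0.65097 = 214.626.
G = 288.1·(85.1 − 60)^(-0.07551) = 288.1·25.1^(-0.07551) = 288.1·0.78399 = 225.868.
B = 255 by definition for t > 66.
Rounded: (215, 226, 255).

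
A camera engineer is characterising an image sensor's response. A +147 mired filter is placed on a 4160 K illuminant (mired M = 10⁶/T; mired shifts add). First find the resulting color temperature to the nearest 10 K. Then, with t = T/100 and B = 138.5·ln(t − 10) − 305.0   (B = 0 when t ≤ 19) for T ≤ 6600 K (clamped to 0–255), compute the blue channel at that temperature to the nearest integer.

77

M_in = 10⁶/4160 = 240.38; M_out = 240.38 + (+147) = 387.38.
T_out = 10⁶/387.38 = 2581.4 K → 2580 K; t = 25.8.
B = 138.5·ln(25.8 − 10) − 305.0 = 138.5·ln 15.8 − 305.0 = 138.5·2.7600 − 305.0 = 77.261.
Rounded: 77.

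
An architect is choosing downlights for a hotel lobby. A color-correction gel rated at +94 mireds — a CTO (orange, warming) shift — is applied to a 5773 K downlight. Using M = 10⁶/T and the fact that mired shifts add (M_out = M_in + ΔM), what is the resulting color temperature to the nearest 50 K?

3750 K

M_in = 10⁶/5773 = 173.22 mireds.
M_out = 173.22 + (+94) = 267.22 mireds.
T_out = 10⁶/267.22 = 3742.2 K → 3750 K.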